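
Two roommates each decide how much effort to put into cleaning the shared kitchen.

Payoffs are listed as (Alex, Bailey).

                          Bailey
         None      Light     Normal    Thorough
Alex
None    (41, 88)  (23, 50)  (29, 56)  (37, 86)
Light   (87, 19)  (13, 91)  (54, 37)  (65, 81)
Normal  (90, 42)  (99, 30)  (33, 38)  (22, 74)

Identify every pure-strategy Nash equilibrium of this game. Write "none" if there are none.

Alex against None: payoffs 41, 87, 90 → best response Normal.
Alex against Light: payoffs 23, 13, 99 → best response Normal.
Alex against Normal: payoffs 29, 54, 33 → best response Light.
Alex against Thorough: payoffs 37, 65, 22 → best response Light.
Bailey against None: payoffs 88, 50, 56, 86 → best response None.
Bailey against Light: payoffs 19, 91, 37, 81 → best response Light.
Bailey against Normal: payoffs 42, 30, 38, 74 → best response Thorough.
No profile is a mutual best response for all players.

This game has no pure Nash equilibrium.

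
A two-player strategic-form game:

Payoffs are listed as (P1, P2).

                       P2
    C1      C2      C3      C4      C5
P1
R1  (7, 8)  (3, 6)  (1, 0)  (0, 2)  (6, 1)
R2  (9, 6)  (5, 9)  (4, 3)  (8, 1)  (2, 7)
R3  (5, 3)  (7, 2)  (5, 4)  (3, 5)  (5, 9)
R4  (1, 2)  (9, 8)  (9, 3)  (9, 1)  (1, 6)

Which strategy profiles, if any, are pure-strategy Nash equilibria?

P1 against C1: payoffs 7, 9, 5, 1 → best response R2.
P1 against C2: payoffs 3, 5, 7, 9 → best response R4.
P1 against C3: payoffs 1, 4, 5, 9 → best response R4.
P1 against C4: payoffs 0, 8, 3, 9 → best response R4.
P1 against C5: payoffs 6, 2, 5, 1 → best response R1.
P2 against R1: payoffs 8, 6, 0, 2, 1 → best response C1.
P2 against R2: payoffs 6, 9, 3, 1, 7 → best response C2.
P2 against R3: payoffs 3, 2, 4, 5, 9 → best response C5.
P2 against R4: payoffs 2, 8, 3, 1, 6 → best response C2.
Mutual best responses: (R4, C2).

The unique pure-strategy Nash equilibrium is (R4, C2).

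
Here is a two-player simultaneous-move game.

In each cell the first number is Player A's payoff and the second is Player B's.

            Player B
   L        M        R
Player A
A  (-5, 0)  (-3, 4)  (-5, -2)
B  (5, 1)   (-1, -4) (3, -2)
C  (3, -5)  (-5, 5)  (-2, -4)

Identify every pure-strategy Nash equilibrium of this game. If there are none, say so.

(B, L)

Check each profile: it is a Nash equilibrium iff no player can strictly gain by switching unilaterally.
(A, L): Player A can switch to B (-5 → 5). Not NE.
(A, M): Player A can switch to B (-3 → -1). Not NE.
(A, R): Player A can switch to B (-5 → 3). Not NE.
(B, L): Player A gets 5, best alternative 3; Player B gets 1, best alternative -2. No profitable deviation — NE.
(B, M): Player B can switch to L (-4 → 1). Not NE.
(B, R): Player B can switch to L (-2 → 1). Not NE.
(C, L): Player A can switch to B (3 → 5). Not NE.
(C, M): Player A can switch to A (-5 → -3). Not NE.
(C, R): Player A can switch to B (-2 → 3). Not NE.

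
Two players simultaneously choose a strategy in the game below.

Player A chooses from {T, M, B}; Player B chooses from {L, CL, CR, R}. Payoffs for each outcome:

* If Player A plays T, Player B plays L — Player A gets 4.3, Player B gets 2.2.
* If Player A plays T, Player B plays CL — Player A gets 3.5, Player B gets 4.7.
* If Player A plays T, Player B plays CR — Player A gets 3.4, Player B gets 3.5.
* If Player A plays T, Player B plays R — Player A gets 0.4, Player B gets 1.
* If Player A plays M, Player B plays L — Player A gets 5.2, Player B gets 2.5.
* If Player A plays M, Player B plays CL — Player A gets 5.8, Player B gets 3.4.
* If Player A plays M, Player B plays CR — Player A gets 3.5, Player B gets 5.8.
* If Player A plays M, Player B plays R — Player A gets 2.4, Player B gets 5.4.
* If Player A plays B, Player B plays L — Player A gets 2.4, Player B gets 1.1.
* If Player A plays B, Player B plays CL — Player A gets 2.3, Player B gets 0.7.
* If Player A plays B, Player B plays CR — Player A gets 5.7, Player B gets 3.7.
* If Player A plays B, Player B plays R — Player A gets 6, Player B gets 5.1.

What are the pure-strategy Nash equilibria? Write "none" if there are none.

Mark each player's best response to every combination of opponents' strategies; a profile where every player is best-responding is a pure Nash equilibrium.
Player A against L: payoffs 4.3, 5.2, 2.4 → best response M.
Player A against CL: payoffs 3.5, 5.8, 2.3 → best response M.
Player A against CR: payoffs 3.4, 3.5, 5.7 → best response B.
Player A against R: payoffs 0.4, 2.4, 6 → best response B.
Player B against T: payoffs 2.2, 4.7, 3.5, 1 → best response CL.
Player B against M: payoffs 2.5, 3.4, 5.8, 5.4 → best response CR.
Player B against B: payoffs 1.1, 0.7, 3.7, 5.1 → best response R.
Mutual best responses: (B, R).

The unique pure-strategy Nash equilibrium is (B, R).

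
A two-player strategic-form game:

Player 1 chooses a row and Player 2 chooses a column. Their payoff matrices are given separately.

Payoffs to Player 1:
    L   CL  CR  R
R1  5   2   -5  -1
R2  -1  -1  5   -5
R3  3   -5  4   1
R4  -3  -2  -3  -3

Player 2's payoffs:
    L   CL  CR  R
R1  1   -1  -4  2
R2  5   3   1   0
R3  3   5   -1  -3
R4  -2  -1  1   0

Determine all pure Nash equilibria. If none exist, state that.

This game has no pure Nash equilibrium.

Check each profile: it is a Nash equilibrium iff no player can strictly gain by switching unilaterally.
(R1, L): Player 2 can switch to R (1 → 2). Not NE.
(R1, CL): Player 2 can switch to L (-1 → 1). Not NE.
(R1, CR): Player 1 can switch to R2 (-5 → 5). Not NE.
(R1, R): Player 1 can switch to R3 (-1 → 1). Not NE.
(R2, L): Player 1 can switch to R1 (-1 → 5). Not NE.
(R2, CL): Player 1 can switch to R1 (-1 → 2). Not NE.
(R2, CR): Player 2 can switch to L (1 → 5). Not NE.
(R2, R): Player 1 can switch to R1 (-5 → -1). Not NE.
(R3, L): Player 1 can switch to R1 (3 → 5). Not NE.
(R3, CL): Player 1 can switch to R1 (-5 → 2). Not NE.
(R3, CR): Player 1 can switch to R2 (4 → 5). Not NE.
(R3, R): Player 2 can switch to L (-3 → 3). Not NE.
(The remaining 4 profiles each have a profitable deviation by the same check.)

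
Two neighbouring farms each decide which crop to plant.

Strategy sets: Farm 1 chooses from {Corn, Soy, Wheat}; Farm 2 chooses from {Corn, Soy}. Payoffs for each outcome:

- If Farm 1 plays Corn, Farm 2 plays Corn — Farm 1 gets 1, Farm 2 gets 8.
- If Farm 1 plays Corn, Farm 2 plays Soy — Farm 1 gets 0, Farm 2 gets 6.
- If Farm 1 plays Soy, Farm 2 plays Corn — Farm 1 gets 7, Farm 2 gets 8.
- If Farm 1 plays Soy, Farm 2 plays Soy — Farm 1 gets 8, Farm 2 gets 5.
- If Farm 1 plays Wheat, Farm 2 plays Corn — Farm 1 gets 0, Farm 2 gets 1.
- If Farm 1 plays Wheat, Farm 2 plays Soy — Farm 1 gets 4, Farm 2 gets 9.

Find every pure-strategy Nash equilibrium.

Farm 1 against Corn: payoffs 1, 7, 0 → best response Soy.
Farm 1 against Soy: payoffs 0, 8, 4 → best response Soy.
Farm 2 against Corn: payoffs 8, 6 → best response Corn.
Farm 2 against Soy: payoffs 8, 5 → best response Corn.
Farm 2 against Wheat: payoffs 1, 9 → best response Soy.
Mutual best responses: (Soy, Corn).

(Soy, Corn)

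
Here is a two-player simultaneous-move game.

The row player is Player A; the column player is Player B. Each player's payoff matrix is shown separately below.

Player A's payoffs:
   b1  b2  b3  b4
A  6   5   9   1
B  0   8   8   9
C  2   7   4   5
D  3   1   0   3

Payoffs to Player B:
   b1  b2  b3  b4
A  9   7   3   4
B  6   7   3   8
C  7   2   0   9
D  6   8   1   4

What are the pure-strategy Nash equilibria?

(A, b1); (B, b4)

Check each profile: it is a Nash equilibrium iff no player can strictly gain by switching unilaterally.
(A, b1): Player A gets 6, best alternative 3; Player B gets 9, best alternative 7. No profitable deviation — NE.
(A, b2): Player A can switch to B (5 → 8). Not NE.
(A, b3): Player B can switch to b1 (3 → 9). Not NE.
(A, b4): Player A can switch to B (1 → 9). Not NE.
(B, b1): Player A can switch to A (0 → 6). Not NE.
(B, b2): Player B can switch to b4 (7 → 8). Not NE.
(B, b3): Player A can switch to A (8 → 9). Not NE.
(B, b4): Player A gets 9, best alternative 5; Player B gets 8, best alternative 7. No profitable deviation — NE.
(The remaining 8 profiles each have a profitable deviation by the same check.)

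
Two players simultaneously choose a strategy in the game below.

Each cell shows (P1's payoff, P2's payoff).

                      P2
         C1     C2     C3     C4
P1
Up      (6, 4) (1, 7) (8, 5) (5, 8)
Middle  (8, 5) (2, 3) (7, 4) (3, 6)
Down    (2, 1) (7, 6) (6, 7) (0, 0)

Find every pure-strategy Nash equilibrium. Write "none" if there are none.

Pure NE: (Up, C4)

Check each profile: it is a Nash equilibrium iff no player can strictly gain by switching unilaterally.
(Up, C1): P1 can switch to Middle (6 → 8). Not NE.
(Up, C2): P1 can switch to Middle (1 → 2). Not NE.
(Up, C3): P2 can switch to C2 (5 → 7). Not NE.
(Up, C4): P1 gets 5, best alternative 3; P2 gets 8, best alternative 7. No profitable deviation — NE.
(Middle, C1): P2 can switch to C4 (5 → 6). Not NE.
(Middle, C2): P1 can switch to Down (2 → 7). Not NE.
(Middle, C3): P1 can switch to Up (7 → 8). Not NE.
(Middle, C4): P1 can switch to Up (3 → 5). Not NE.
(Down, C1): P1 can switch to Up (2 → 6). Not NE.
(Down, C2): P2 can switch to C3 (6 → 7). Not NE.
(Down, C3): P1 can switch to Up (6 → 8). Not NE.
(Down, C4): P1 can switch to Up (0 → 5). Not NE.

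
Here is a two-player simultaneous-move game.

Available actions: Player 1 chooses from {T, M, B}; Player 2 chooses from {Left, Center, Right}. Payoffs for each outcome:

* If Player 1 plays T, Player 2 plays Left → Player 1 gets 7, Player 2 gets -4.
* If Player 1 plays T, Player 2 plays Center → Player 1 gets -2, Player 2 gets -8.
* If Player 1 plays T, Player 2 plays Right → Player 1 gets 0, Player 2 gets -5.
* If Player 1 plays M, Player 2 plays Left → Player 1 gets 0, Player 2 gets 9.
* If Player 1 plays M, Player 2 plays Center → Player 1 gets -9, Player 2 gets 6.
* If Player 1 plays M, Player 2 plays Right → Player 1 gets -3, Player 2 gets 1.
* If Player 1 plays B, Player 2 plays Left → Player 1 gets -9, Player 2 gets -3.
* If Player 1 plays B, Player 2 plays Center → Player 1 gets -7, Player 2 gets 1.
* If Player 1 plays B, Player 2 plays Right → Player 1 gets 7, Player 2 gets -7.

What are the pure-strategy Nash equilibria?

The unique pure-strategy Nash equilibrium is (T, Left).

(T, Left): Player 1 gets 7, best alternative 0; Player 2 gets -4, best alternative -5. No profitable deviation — NE.
(T, Center): Player 2 can switch to Left (-8 → -4). Not NE.
(T, Right): Player 1 can switch to B (0 → 7). Not NE.
(M, Left): Player 1 can switch to T (0 → 7). Not NE.
(M, Center): Player 1 can switch to T (-9 → -2). Not NE.
(M, Right): Player 1 can switch to T (-3 → 0). Not NE.
(B, Left): Player 1 can switch to T (-9 → 7). Not NE.
(The remaining 2 profiles each have a profitable deviation by the same check.)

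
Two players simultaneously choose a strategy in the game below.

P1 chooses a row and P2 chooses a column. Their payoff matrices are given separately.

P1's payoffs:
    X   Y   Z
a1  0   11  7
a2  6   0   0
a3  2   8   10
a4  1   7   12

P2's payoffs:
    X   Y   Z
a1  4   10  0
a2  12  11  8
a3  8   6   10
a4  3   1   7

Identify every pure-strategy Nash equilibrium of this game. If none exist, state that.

(a1, Y), (a2, X), (a4, Z)

P1 against X: payoffs 0, 6, 2, 1 → best response a2.
P1 against Y: payoffs 11, 0, 8, 7 → best response a1.
P1 against Z: payoffs 7, 0, 10, 12 → best response a4.
P2 against a1: payoffs 4, 10, 0 → best response Y.
P2 against a2: payoffs 12, 11, 8 → best response X.
P2 against a3: payoffs 8, 6, 10 → best response Z.
P2 against a4: payoffs 3, 1, 7 → best response Z.
Mutual best responses: (a1, Y); (a2, X); (a4, Z).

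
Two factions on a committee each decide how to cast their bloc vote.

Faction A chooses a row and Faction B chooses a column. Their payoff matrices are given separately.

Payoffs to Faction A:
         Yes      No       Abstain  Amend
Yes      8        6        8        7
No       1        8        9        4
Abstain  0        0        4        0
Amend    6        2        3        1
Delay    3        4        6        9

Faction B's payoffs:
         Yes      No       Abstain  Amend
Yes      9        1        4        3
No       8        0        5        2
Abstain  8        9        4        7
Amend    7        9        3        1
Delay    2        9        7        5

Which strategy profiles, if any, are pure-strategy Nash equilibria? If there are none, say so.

Pure NE: (Yes, Yes)

(Yes, Yes): Faction A gets 8, best alternative 6; Faction B gets 9, best alternative 4. No profitable deviation — NE.
(Yes, No): Faction A can switch to No (6 → 8). Not NE.
(Yes, Abstain): Faction A can switch to No (8 → 9). Not NE.
(Yes, Amend): Faction A can switch to Delay (7 → 9). Not NE.
(No, Yes): Faction A can switch to Yes (1 → 8). Not NE.
(No, No): Faction B can switch to Yes (0 → 8). Not NE.
(No, Abstain): Faction B can switch to Yes (5 → 8). Not NE.
(No, Amend): Faction A can switch to Yes (4 → 7). Not NE.
(Abstain, Yes): Faction A can switch to Yes (0 → 8). Not NE.
(Abstain, No): Faction A can switch to Yes (0 → 6). Not NE.
(Abstain, Abstain): Faction A can switch to Yes (4 → 8). Not NE.
(Abstain, Amend): Faction A can switch to Yes (0 → 7). Not NE.
(Amend, Yes): Faction A can switch to Yes (6 → 8). Not NE.
(The remaining 7 profiles each have a profitable deviation by the same check.)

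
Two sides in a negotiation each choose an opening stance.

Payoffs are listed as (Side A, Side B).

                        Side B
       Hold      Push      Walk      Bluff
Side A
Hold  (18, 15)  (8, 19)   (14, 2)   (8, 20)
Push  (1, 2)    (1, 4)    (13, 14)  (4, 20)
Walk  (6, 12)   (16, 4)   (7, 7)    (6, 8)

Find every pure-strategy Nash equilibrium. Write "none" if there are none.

(Hold, Bluff)

Check each profile: it is a Nash equilibrium iff no player can strictly gain by switching unilaterally.
(Hold, Hold): Side B can switch to Push (15 → 19). Not NE.
(Hold, Push): Side A can switch to Walk (8 → 16). Not NE.
(Hold, Walk): Side B can switch to Hold (2 → 15). Not NE.
(Hold, Bluff): Side A gets 8, best alternative 6; Side B gets 20, best alternative 19. No profitable deviation — NE.
(Push, Hold): Side A can switch to Hold (1 → 18). Not NE.
(Push, Push): Side A can switch to Hold (1 → 8). Not NE.
(Push, Walk): Side A can switch to Hold (13 → 14). Not NE.
(Push, Bluff): Side A can switch to Hold (4 → 8). Not NE.
(Walk, Hold): Side A can switch to Hold (6 → 18). Not NE.
(Walk, Push): Side B can switch to Hold (4 → 12). Not NE.
(Walk, Walk): Side A can switch to Hold (7 → 14). Not NE.
(The remaining 1 profile has a profitable deviation by the same check.)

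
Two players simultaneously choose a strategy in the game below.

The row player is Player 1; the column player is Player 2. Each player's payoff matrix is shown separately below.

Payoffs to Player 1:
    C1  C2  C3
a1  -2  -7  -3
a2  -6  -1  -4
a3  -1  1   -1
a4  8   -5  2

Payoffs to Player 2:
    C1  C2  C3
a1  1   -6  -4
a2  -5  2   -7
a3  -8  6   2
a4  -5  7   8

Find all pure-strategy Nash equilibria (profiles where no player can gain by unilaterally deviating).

Player 1 against C1: payoffs -2, -6, -1, 8 → best response a4.
Player 1 against C2: payoffs -7, -1, 1, -5 → best response a3.
Player 1 against C3: payoffs -3, -4, -1, 2 → best response a4.
Player 2 against a1: payoffs 1, -6, -4 → best response C1.
Player 2 against a2: payoffs -5, 2, -7 → best response C2.
Player 2 against a3: payoffs -8, 6, 2 → best response C2.
Player 2 against a4: payoffs -5, 7, 8 → best response C3.
Mutual best responses: (a3, C2); (a4, C3).

(a3, C2); (a4, C3)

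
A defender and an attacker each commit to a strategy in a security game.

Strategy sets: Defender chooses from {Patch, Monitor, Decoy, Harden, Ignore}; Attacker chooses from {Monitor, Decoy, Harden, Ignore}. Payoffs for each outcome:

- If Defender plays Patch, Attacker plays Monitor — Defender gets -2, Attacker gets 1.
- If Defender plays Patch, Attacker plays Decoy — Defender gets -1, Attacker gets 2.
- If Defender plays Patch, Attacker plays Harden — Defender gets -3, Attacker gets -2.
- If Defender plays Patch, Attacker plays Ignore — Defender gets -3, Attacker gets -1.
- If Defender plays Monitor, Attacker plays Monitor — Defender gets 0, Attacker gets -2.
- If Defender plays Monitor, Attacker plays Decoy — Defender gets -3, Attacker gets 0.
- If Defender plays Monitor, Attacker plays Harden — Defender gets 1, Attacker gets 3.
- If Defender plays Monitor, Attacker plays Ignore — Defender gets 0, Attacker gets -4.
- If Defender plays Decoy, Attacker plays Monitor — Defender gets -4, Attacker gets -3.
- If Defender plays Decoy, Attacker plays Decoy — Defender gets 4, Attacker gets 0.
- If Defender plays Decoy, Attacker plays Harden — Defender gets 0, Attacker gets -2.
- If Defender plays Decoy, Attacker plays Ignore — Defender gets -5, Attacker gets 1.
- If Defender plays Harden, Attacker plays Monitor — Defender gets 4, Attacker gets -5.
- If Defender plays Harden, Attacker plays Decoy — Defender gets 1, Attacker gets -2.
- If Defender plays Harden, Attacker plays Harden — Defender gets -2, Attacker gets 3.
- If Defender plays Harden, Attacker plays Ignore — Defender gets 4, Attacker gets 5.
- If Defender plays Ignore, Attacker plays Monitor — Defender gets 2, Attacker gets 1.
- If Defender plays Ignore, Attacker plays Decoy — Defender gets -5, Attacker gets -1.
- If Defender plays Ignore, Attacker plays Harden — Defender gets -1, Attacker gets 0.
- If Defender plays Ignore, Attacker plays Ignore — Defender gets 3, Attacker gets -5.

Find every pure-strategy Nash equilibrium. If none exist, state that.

For each strategy profile, look for a profitable unilateral deviation.
(Patch, Monitor): Defender can switch to Monitor (-2 → 0). Not NE.
(Patch, Decoy): Defender can switch to Decoy (-1 → 4). Not NE.
(Patch, Harden): Defender can switch to Monitor (-3 → 1). Not NE.
(Patch, Ignore): Defender can switch to Monitor (-3 → 0). Not NE.
(Monitor, Monitor): Defender can switch to Harden (0 → 4). Not NE.
(Monitor, Decoy): Defender can switch to Patch (-3 → -1). Not NE.
(Monitor, Harden): Defender gets 1, best alternative 0; Attacker gets 3, best alternative 0. No profitable deviation — NE.
(Harden, Ignore): Defender gets 4, best alternative 3; Attacker gets 5, best alternative 3. No profitable deviation — NE.
(The remaining 12 profiles each have a profitable deviation by the same check.)

(Monitor, Harden); (Harden, Ignore)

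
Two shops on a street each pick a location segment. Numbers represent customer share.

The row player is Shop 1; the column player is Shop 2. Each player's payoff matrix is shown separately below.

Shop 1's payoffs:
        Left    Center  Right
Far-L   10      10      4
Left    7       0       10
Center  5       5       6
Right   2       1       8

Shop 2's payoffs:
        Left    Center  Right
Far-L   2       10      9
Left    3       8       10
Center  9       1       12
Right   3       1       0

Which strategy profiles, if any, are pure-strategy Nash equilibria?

The pure Nash equilibria are (Far-L, Center), (Left, Right).

Shop 1 against Left: payoffs 10, 7, 5, 2 → best response Far-L.
Shop 1 against Center: payoffs 10, 0, 5, 1 → best response Far-L.
Shop 1 against Right: payoffs 4, 10, 6, 8 → best response Left.
Shop 2 against Far-L: payoffs 2, 10, 9 → best response Center.
Shop 2 against Left: payoffs 3, 8, 10 → best response Right.
Shop 2 against Center: payoffs 9, 1, 12 → best response Right.
Shop 2 against Right: payoffs 3, 1, 0 → best response Left.
Mutual best responses: (Far-L, Center); (Left, Right).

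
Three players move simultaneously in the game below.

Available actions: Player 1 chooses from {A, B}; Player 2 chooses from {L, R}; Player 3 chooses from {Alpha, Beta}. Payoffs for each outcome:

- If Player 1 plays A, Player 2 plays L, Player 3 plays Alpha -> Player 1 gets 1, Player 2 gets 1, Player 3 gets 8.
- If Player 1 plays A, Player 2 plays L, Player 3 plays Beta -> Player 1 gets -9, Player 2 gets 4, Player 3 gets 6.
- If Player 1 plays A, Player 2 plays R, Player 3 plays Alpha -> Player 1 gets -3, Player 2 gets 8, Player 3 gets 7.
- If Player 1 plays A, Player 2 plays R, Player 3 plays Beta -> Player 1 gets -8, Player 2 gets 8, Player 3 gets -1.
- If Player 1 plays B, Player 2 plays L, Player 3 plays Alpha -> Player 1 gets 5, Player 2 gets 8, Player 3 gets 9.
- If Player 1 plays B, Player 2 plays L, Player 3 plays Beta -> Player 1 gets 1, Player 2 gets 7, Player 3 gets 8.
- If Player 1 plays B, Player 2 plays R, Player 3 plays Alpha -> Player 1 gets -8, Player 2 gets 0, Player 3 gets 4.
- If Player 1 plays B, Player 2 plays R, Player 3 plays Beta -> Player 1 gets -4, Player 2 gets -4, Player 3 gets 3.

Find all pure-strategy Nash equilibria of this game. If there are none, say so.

(A, L, Alpha): Player 1 can switch to B (1 → 5). Not NE.
(A, L, Beta): Player 1 can switch to B (-9 → 1). Not NE.
(A, R, Alpha): Player 1 gets -3, best alternative -8; Player 2 gets 8, best alternative 1; Player 3 gets 7, best alternative -1. No profitable deviation — NE.
(A, R, Beta): Player 1 can switch to B (-8 → -4). Not NE.
(B, L, Alpha): Player 1 gets 5, best alternative 1; Player 2 gets 8, best alternative 0; Player 3 gets 9, best alternative 8. No profitable deviation — NE.
(B, L, Beta): Player 3 can switch to Alpha (8 → 9). Not NE.
(B, R, Alpha): Player 1 can switch to A (-8 → -3). Not NE.
(B, R, Beta): Player 2 can switch to L (-4 → 7). Not NE.

Pure-strategy Nash equilibria: (A, R, Alpha) and (B, L, Alpha)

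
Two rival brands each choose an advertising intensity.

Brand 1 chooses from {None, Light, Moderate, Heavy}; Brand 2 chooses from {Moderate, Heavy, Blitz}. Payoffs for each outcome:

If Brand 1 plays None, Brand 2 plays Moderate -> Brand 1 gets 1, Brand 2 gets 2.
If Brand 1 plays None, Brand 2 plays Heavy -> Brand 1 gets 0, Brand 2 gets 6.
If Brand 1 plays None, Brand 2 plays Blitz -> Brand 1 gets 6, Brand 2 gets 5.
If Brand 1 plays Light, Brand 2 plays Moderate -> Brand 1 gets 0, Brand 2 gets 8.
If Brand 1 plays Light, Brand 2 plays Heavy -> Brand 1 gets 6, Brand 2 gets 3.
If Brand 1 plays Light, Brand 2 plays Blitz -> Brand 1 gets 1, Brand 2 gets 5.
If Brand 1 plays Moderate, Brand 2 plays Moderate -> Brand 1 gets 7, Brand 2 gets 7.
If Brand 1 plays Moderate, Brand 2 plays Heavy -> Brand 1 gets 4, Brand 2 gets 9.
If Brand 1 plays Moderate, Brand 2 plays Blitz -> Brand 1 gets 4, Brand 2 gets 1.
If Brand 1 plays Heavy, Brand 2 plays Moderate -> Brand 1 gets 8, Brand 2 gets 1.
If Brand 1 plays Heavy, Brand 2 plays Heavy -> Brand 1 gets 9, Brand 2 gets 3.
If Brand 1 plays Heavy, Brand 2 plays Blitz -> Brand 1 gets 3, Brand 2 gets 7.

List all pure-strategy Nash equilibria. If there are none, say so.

(None, Moderate): Brand 1 can switch to Moderate (1 → 7). Not NE.
(None, Heavy): Brand 1 can switch to Light (0 → 6). Not NE.
(None, Blitz): Brand 2 can switch to Heavy (5 → 6). Not NE.
(Light, Moderate): Brand 1 can switch to None (0 → 1). Not NE.
(Light, Heavy): Brand 1 can switch to Heavy (6 → 9). Not NE.
(Light, Blitz): Brand 1 can switch to None (1 → 6). Not NE.
(Moderate, Moderate): Brand 1 can switch to Heavy (7 → 8). Not NE.
(Moderate, Heavy): Brand 1 can switch to Light (4 → 6). Not NE.
(Moderate, Blitz): Brand 1 can switch to None (4 → 6). Not NE.
(Heavy, Moderate): Brand 2 can switch to Heavy (1 → 3). Not NE.
(Heavy, Heavy): Brand 2 can switch to Blitz (3 → 7). Not NE.
(Heavy, Blitz): Brand 1 can switch to None (3 → 6). Not NE.

This game has no pure Nash equilibrium.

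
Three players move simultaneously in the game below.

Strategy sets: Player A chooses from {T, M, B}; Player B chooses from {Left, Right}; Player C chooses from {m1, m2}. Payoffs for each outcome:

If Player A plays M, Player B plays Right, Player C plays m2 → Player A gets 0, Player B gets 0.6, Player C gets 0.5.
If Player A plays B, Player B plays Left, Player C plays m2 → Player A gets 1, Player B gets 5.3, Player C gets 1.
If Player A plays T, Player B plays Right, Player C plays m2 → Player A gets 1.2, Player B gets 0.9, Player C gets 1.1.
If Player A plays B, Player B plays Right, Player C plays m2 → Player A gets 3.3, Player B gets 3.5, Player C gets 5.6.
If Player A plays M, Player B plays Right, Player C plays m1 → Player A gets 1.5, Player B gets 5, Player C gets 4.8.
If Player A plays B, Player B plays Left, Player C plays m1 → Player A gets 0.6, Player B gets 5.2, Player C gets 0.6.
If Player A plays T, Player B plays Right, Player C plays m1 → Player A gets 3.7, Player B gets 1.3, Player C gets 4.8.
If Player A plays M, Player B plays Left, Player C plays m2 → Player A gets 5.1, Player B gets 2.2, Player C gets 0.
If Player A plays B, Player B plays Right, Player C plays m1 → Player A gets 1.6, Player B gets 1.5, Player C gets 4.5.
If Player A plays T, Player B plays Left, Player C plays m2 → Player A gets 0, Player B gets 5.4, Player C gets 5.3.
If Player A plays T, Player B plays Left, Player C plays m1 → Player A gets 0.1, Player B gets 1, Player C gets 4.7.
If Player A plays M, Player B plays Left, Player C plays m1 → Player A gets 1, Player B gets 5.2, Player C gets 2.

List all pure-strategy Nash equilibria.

(T, Right, m1), (M, Left, m1)

Player A against (Left, m1): payoffs 0.1, 1, 0.6 → best response M.
Player A against (Left, m2): payoffs 0, 5.1, 1 → best response M.
Player A against (Right, m1): payoffs 3.7, 1.5, 1.6 → best response T.
Player A against (Right, m2): payoffs 1.2, 0, 3.3 → best response B.
Player B against (T, m1): payoffs 1, 1.3 → best response Right.
Player B against (T, m2): payoffs 5.4, 0.9 → best response Left.
Player B against (M, m1): payoffs 5.2, 5 → best response Left.
Player B against (M, m2): payoffs 2.2, 0.6 → best response Left.
Player B against (B, m1): payoffs 5.2, 1.5 → best response Left.
Player B against (B, m2): payoffs 5.3, 3.5 → best response Left.
Player C against (T, Left): payoffs 4.7, 5.3 → best response m2.
Player C against (T, Right): payoffs 4.8, 1.1 → best response m1.
Player C against (M, Left): payoffs 2, 0 → best response m1.
Player C against (M, Right): payoffs 4.8, 0.5 → best response m1.
Player C against (B, Left): payoffs 0.6, 1 → best response m2.
Player C against (B, Right): payoffs 4.5, 5.6 → best response m2.
Mutual best responses: (T, Right, m1); (M, Left, m1).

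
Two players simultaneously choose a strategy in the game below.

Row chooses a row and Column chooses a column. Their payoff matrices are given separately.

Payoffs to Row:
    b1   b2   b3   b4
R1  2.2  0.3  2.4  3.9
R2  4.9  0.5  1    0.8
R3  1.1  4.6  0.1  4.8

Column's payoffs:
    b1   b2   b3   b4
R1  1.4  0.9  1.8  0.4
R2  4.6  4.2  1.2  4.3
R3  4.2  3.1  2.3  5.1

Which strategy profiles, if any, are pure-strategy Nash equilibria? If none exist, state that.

Row against b1: payoffs 2.2, 4.9, 1.1 → best response R2.
Row against b2: payoffs 0.3, 0.5, 4.6 → best response R3.
Row against b3: payoffs 2.4, 1, 0.1 → best response R1.
Row against b4: payoffs 3.9, 0.8, 4.8 → best response R3.
Column against R1: payoffs 1.4, 0.9, 1.8, 0.4 → best response b3.
Column against R2: payoffs 4.6, 4.2, 1.2, 4.3 → best response b1.
Column against R3: payoffs 4.2, 3.1, 2.3, 5.1 → best response b4.
Mutual best responses: (R1, b3); (R2, b1); (R3, b4).

(R1, b3); (R2, b1); (R3, b4)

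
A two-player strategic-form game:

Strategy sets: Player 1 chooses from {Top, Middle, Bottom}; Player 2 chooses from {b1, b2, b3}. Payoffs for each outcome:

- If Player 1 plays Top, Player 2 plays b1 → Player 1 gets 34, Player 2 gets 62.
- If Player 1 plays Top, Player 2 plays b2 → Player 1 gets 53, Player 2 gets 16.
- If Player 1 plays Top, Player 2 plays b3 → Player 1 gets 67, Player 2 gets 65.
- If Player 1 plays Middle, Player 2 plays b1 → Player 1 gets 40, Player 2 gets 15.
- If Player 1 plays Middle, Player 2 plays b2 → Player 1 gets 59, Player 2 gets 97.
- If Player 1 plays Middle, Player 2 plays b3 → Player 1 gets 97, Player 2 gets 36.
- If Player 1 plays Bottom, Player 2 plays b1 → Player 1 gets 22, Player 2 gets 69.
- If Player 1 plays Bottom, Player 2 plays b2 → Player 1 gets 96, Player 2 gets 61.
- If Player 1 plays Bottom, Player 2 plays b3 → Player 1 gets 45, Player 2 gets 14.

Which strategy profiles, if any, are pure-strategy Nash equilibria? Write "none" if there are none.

There is no pure-strategy Nash equilibrium.

(Top, b1): Player 1 can switch to Middle (34 → 40). Not NE.
(Top, b2): Player 1 can switch to Middle (53 → 59). Not NE.
(Top, b3): Player 1 can switch to Middle (67 → 97). Not NE.
(Middle, b1): Player 2 can switch to b2 (15 → 97). Not NE.
(Middle, b2): Player 1 can switch to Bottom (59 → 96). Not NE.
(Middle, b3): Player 2 can switch to b2 (36 → 97). Not NE.
(Bottom, b1): Player 1 can switch to Top (22 → 34). Not NE.
(Bottom, b2): Player 2 can switch to b1 (61 → 69). Not NE.
(Bottom, b3): Player 1 can switch to Top (45 → 67). Not NE.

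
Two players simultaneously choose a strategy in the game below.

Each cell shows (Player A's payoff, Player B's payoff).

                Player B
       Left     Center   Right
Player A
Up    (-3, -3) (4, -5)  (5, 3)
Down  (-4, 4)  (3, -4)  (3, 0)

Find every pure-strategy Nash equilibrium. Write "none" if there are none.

The unique pure-strategy Nash equilibrium is (Up, Right).

Mark each player's best response to every combination of opponents' strategies; a profile where every player is best-responding is a pure Nash equilibrium.
Player A against Left: payoffs -3, -4 → best response Up.
Player A against Center: payoffs 4, 3 → best response Up.
Player A against Right: payoffs 5, 3 → best response Up.
Player B against Up: payoffs -3, -5, 3 → best response Right.
Player B against Down: payoffs 4, -4, 0 → best response Left.
Mutual best responses: (Up, Right).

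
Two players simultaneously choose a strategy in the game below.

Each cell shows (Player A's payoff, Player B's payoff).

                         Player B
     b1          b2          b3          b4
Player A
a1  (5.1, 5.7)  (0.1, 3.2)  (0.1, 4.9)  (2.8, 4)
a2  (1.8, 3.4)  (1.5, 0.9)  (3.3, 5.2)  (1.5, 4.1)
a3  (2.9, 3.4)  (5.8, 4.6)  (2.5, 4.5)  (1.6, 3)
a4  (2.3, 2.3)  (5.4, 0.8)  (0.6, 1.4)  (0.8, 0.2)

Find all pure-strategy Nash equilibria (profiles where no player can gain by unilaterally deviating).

The pure Nash equilibria are (a1, b1) and (a2, b3) and (a3, b2).

For each strategy profile, look for a profitable unilateral deviation.
(a1, b1): Player A gets 5.1, best alternative 2.9; Player B gets 5.7, best alternative 4.9. No profitable deviation — NE.
(a1, b2): Player A can switch to a2 (0.1 → 1.5). Not NE.
(a1, b3): Player A can switch to a2 (0.1 → 3.3). Not NE.
(a1, b4): Player B can switch to b1 (4 → 5.7). Not NE.
(a2, b1): Player A can switch to a1 (1.8 → 5.1). Not NE.
(a2, b2): Player A can switch to a3 (1.5 → 5.8). Not NE.
(a2, b3): Player A gets 3.3, best alternative 2.5; Player B gets 5.2, best alternative 4.1. No profitable deviation — NE.
(a2, b4): Player A can switch to a1 (1.5 → 2.8). Not NE.
(a3, b1): Player A can switch to a1 (2.9 → 5.1). Not NE.
(a3, b2): Player A gets 5.8, best alternative 5.4; Player B gets 4.6, best alternative 4.5. No profitable deviation — NE.
(a3, b3): Player A can switch to a2 (2.5 → 3.3). Not NE.
(The remaining 5 profiles each have a profitable deviation by the same check.)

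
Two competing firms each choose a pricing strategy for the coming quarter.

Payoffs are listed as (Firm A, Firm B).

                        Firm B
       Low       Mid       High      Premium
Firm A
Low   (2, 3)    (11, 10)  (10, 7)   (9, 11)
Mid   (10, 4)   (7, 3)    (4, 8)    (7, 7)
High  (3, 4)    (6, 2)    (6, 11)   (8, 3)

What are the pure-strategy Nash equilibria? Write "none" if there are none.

(Low, Low): Firm A can switch to Mid (2 → 10). Not NE.
(Low, Mid): Firm B can switch to Premium (10 → 11). Not NE.
(Low, High): Firm B can switch to Mid (7 → 10). Not NE.
(Low, Premium): Firm A gets 9, best alternative 8; Firm B gets 11, best alternative 10. No profitable deviation — NE.
(Mid, Low): Firm B can switch to High (4 → 8). Not NE.
(Mid, Mid): Firm A can switch to Low (7 → 11). Not NE.
(Mid, High): Firm A can switch to Low (4 → 10). Not NE.
(Mid, Premium): Firm A can switch to Low (7 → 9). Not NE.
(High, Low): Firm A can switch to Mid (3 → 10). Not NE.
(The remaining 3 profiles each have a profitable deviation by the same check.)

Pure NE: (Low, Premium)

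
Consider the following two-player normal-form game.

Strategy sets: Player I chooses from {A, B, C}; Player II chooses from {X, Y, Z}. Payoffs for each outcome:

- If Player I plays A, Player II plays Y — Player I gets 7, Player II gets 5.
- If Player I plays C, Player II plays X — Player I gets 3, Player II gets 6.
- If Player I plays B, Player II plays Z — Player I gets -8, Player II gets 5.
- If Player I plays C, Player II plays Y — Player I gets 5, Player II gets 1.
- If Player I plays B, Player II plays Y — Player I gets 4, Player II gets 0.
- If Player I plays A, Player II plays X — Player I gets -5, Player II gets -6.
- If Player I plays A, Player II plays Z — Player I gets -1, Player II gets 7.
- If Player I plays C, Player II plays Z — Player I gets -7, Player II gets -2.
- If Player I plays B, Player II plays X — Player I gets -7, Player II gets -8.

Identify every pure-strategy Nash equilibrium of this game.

Player I against X: payoffs -5, -7, 3 → best response C.
Player I against Y: payoffs 7, 4, 5 → best response A.
Player I against Z: payoffs -1, -8, -7 → best response A.
Player II against A: payoffs -6, 5, 7 → best response Z.
Player II against B: payoffs -8, 0, 5 → best response Z.
Player II against C: payoffs 6, 1, -2 → best response X.
Mutual best responses: (A, Z); (C, X).

The pure Nash equilibria are (A, Z); (C, X).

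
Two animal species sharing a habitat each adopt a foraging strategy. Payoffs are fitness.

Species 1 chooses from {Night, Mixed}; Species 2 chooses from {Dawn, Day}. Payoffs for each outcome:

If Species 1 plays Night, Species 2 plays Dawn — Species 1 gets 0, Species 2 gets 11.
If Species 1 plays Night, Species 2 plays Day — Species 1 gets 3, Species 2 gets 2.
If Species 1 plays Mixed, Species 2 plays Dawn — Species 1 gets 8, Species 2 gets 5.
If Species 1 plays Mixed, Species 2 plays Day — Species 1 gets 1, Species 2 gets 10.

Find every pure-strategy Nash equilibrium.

This game has no pure Nash equilibrium.

(Night, Dawn): Species 1 can switch to Mixed (0 → 8). Not NE.
(Night, Day): Species 2 can switch to Dawn (2 → 11). Not NE.
(Mixed, Dawn): Species 2 can switch to Day (5 → 10). Not NE.
(Mixed, Day): Species 1 can switch to Night (1 → 3). Not NE.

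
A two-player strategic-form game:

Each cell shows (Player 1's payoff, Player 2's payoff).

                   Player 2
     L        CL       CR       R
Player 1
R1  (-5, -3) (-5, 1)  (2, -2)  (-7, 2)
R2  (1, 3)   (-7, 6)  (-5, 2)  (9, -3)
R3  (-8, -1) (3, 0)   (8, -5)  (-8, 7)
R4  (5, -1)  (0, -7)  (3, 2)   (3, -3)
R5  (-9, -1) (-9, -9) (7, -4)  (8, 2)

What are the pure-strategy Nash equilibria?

No pure-strategy Nash equilibrium.

(R1, L): Player 1 can switch to R2 (-5 → 1). Not NE.
(R1, CL): Player 1 can switch to R3 (-5 → 3). Not NE.
(R1, CR): Player 1 can switch to R3 (2 → 8). Not NE.
(R1, R): Player 1 can switch to R2 (-7 → 9). Not NE.
(R2, L): Player 1 can switch to R4 (1 → 5). Not NE.
(R2, CL): Player 1 can switch to R1 (-7 → -5). Not NE.
(R2, CR): Player 1 can switch to R1 (-5 → 2). Not NE.
(R2, R): Player 2 can switch to L (-3 → 3). Not NE.
(R3, L): Player 1 can switch to R1 (-8 → -5). Not NE.
(R3, CL): Player 2 can switch to R (0 → 7). Not NE.
(R3, CR): Player 2 can switch to L (-5 → -1). Not NE.
(R3, R): Player 1 can switch to R1 (-8 → -7). Not NE.
(The remaining 8 profiles each have a profitable deviation by the same check.)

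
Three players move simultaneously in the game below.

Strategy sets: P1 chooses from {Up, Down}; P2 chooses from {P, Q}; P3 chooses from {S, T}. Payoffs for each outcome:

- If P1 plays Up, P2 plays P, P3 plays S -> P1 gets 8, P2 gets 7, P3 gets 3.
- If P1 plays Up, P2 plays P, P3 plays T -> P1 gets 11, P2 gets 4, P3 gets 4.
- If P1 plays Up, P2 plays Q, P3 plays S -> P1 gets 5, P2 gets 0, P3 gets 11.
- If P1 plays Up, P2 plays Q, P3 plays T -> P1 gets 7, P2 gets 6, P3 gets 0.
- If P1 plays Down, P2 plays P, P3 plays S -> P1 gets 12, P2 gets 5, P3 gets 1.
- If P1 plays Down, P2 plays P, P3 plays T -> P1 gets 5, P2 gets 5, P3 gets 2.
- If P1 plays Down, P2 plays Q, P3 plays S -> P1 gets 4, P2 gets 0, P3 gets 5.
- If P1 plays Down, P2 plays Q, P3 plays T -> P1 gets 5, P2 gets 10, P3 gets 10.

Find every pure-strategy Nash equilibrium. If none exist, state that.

P1 against (P, S): payoffs 8, 12 → best response Down.
P1 against (P, T): payoffs 11, 5 → best response Up.
P1 against (Q, S): payoffs 5, 4 → best response Up.
P1 against (Q, T): payoffs 7, 5 → best response Up.
P2 against (Up, S): payoffs 7, 0 → best response P.
P2 against (Up, T): payoffs 4, 6 → best response Q.
P2 against (Down, S): payoffs 5, 0 → best response P.
P2 against (Down, T): payoffs 5, 10 → best response Q.
P3 against (Up, P): payoffs 3, 4 → best response T.
P3 against (Up, Q): payoffs 11, 0 → best response S.
P3 against (Down, P): payoffs 1, 2 → best response T.
P3 against (Down, Q): payoffs 5, 10 → best response T.
No profile is a mutual best response for all players.

No pure-strategy Nash equilibrium.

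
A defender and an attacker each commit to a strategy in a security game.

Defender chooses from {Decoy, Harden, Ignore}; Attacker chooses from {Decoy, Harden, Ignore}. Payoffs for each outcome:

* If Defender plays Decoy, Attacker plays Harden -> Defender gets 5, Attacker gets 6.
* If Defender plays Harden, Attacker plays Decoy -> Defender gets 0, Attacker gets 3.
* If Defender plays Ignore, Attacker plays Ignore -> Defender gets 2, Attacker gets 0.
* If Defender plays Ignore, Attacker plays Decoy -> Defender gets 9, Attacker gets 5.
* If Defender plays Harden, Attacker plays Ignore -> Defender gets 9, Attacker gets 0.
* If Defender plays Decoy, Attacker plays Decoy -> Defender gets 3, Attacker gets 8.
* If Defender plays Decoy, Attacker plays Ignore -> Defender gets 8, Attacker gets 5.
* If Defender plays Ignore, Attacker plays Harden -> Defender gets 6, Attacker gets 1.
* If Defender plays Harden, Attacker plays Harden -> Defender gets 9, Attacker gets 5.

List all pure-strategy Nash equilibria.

The pure Nash equilibria are (Harden, Harden) and (Ignore, Decoy).

Defender against Decoy: payoffs 3, 0, 9 → best response Ignore.
Defender against Harden: payoffs 5, 9, 6 → best response Harden.
Defender against Ignore: payoffs 8, 9, 2 → best response Harden.
Attacker against Decoy: payoffs 8, 6, 5 → best response Decoy.
Attacker against Harden: payoffs 3, 5, 0 → best response Harden.
Attacker against Ignore: payoffs 5, 1, 0 → best response Decoy.
Mutual best responses: (Harden, Harden); (Ignore, Decoy).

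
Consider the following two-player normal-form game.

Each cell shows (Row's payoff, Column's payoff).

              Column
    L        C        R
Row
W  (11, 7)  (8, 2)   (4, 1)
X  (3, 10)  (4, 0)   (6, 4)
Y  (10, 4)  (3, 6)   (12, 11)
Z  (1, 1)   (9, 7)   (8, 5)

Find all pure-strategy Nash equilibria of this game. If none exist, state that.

Pure-strategy Nash equilibria: (W, L) and (Y, R) and (Z, C)

Row against L: payoffs 11, 3, 10, 1 → best response W.
Row against C: payoffs 8, 4, 3, 9 → best response Z.
Row against R: payoffs 4, 6, 12, 8 → best response Y.
Column against W: payoffs 7, 2, 1 → best response L.
Column against X: payoffs 10, 0, 4 → best response L.
Column against Y: payoffs 4, 6, 11 → best response R.
Column against Z: payoffs 1, 7, 5 → best response C.
Mutual best responses: (W, L); (Y, R); (Z, C).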